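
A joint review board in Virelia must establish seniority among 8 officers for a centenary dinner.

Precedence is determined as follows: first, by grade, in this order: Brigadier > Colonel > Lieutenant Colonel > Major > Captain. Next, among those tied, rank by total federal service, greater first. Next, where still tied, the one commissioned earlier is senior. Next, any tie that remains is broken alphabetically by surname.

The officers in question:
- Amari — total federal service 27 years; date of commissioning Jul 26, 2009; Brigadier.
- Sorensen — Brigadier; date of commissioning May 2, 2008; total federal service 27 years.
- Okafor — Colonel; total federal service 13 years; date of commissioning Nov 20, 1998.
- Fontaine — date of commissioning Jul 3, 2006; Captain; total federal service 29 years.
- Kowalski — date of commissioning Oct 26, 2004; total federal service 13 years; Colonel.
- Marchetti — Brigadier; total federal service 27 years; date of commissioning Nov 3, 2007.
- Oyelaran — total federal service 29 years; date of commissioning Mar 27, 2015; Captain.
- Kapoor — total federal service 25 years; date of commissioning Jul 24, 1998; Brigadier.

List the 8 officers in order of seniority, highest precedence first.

By grade: Marchetti, Sorensen, Amari and Kapoor (Brigadier); then Okafor and Kowalski (Colonel); then Fontaine and Oyelaran (Captain).
Among Marchetti, Sorensen, Amari and Kapoor, by total federal service (higher first): Marchetti, Sorensen and Amari (27 years) before Kapoor (25 years).
Among Marchetti, Sorensen and Amari, by date of commissioning (earlier first): Marchetti (Nov 3, 2007) before Sorensen (May 2, 2008) before Amari (Jul 26, 2009).
Okafor and Kowalski both have total federal service 13 years, so the next rule applies.
Among Okafor and Kowalski, by date of commissioning (earlier first): Okafor (Nov 20, 1998) before Kowalski (Oct 26, 2004).
Fontaine and Oyelaran both have total federal service 29 years, so the next rule applies.
Among Fontaine and Oyelaran, by date of commissioning (earlier first): Fontaine (Jul 3, 2006) before Oyelaran (Mar 27, 2015).
Full order: Marchetti, Sorensen, Amari, Kapoor, Okafor, Kowalski, Fontaine, Oyelaran.

Marchetti, Sorensen, Amari, Kapoor, Okafor, Kowalski, Fontaine, Oyelaran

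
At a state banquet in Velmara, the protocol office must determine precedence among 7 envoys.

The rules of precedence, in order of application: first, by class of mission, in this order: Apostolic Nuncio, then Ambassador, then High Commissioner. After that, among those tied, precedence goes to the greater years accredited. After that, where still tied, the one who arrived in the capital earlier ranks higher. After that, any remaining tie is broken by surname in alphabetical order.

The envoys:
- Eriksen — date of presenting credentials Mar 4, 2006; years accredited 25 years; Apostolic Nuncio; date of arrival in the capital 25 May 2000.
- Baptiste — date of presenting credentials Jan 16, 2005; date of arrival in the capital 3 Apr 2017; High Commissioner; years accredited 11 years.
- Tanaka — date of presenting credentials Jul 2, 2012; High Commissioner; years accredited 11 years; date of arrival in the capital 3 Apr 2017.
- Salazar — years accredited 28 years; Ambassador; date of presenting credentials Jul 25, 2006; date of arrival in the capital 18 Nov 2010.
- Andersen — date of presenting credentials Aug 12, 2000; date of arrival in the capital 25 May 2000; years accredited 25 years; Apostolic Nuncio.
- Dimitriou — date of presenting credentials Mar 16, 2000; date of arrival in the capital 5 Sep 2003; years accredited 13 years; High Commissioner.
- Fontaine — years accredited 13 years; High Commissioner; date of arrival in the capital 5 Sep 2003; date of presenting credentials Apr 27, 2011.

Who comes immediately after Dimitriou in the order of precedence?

Fontaine

By class of mission: Andersen and Eriksen (Apostolic Nuncio); then Salazar (Ambassador); then Dimitriou, Fontaine, Baptiste and Tanaka (High Commissioner).
Andersen and Eriksen both have years accredited 25 years, so the next rule applies.
Andersen and Eriksen both have date of arrival in the capital 25 May 2000, so the next rule applies.
Among Andersen and Eriksen, alphabetically by surname: Andersen before Eriksen.
Among Dimitriou, Fontaine, Baptiste and Tanaka, by years accredited (higher first): Dimitriou and Fontaine (13 years) before Baptiste and Tanaka (11 years).
Dimitriou and Fontaine both have date of arrival in the capital 5 Sep 2003, so the next rule applies.
Among Dimitriou and Fontaine, alphabetically by surname: Dimitriou before Fontaine.
Baptiste and Tanaka both have date of arrival in the capital 3 Apr 2017, so the next rule applies.
Among Baptiste and Tanaka, alphabetically by surname: Baptiste before Tanaka.
Order: Andersen, Eriksen, Salazar, Dimitriou, Fontaine, Baptiste, Tanaka.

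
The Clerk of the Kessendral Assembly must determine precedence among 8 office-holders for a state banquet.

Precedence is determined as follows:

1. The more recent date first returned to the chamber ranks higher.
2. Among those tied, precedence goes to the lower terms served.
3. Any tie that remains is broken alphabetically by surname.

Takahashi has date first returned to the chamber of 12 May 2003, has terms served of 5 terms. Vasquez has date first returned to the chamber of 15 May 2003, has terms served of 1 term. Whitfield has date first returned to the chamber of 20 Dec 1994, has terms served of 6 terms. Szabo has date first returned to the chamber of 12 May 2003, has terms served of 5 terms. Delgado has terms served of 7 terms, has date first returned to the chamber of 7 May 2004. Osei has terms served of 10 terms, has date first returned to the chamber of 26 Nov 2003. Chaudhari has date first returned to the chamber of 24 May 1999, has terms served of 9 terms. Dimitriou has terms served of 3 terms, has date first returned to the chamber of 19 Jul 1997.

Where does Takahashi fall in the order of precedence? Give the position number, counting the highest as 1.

5

By date first returned to the chamber (later first): Delgado (7 May 2004); then Osei (26 Nov 2003); then Vasquez (15 May 2003); then Szabo and Takahashi (both 12 May 2003); then Chaudhari (24 May 1999); then Dimitriou (19 Jul 1997); then Whitfield (20 Dec 1994).
Szabo and Takahashi both have terms served 5 terms, so the next rule applies.
Among Szabo and Takahashi, alphabetically by surname: Szabo before Takahashi.
Order: Delgado, Osei, Vasquez, Szabo, Takahashi, Chaudhari, Dimitriou, Whitfield. So position 5.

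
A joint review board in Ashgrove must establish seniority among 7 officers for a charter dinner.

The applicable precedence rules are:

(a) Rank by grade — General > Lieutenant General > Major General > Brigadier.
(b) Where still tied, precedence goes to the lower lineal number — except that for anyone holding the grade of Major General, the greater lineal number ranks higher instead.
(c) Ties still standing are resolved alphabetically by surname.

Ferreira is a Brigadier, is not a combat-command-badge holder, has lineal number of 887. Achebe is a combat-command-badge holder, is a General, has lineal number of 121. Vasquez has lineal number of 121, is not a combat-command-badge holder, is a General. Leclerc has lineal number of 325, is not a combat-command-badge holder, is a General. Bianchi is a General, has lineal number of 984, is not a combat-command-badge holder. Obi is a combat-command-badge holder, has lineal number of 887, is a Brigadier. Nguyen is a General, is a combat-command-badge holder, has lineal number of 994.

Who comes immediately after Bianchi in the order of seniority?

By grade: Achebe, Vasquez, Leclerc, Bianchi and Nguyen (General); then Ferreira and Obi (Brigadier).
Among Achebe, Vasquez, Leclerc, Bianchi and Nguyen, by lineal number (lower first): Achebe and Vasquez (121) before Leclerc (325) before Bianchi (984) before Nguyen (994).
Among Achebe and Vasquez, alphabetically by surname: Achebe before Vasquez.
Ferreira and Obi both have lineal number 887, so the next rule applies.
Among Ferreira and Obi, alphabetically by surname: Ferreira before Obi.
Order: Achebe, Vasquez, Leclerc, Bianchi, Nguyen, Ferreira, Obi.

Nguyen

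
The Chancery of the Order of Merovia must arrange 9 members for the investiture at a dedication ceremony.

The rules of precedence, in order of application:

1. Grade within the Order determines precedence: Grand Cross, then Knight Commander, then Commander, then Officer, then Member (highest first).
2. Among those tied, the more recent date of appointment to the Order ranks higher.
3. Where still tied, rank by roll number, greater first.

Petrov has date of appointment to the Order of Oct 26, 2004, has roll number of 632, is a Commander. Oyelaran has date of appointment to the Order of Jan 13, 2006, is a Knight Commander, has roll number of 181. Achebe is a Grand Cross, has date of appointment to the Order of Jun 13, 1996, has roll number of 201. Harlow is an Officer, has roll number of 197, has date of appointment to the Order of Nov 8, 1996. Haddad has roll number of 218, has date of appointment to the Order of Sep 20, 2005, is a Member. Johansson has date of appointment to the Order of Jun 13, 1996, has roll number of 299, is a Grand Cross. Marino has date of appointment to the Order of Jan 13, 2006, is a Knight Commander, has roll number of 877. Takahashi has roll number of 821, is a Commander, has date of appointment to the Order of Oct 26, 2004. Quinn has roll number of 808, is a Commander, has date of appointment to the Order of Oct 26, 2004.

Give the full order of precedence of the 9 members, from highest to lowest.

Johansson, Achebe, Marino, Oyelaran, Takahashi, Quinn, Petrov, Harlow, Haddad

By grade within the Order: Johansson and Achebe (Grand Cross); then Marino and Oyelaran (Knight Commander); then Takahashi, Quinn and Petrov (Commander); then Harlow (Officer); then Haddad (Member).
Johansson and Achebe both have date of appointment to the Order Jun 13, 1996, so the next rule applies.
Among Johansson and Achebe, by roll number (higher first): Johansson (299) before Achebe (201).
Marino and Oyelaran both have date of appointment to the Order Jan 13, 2006, so the next rule applies.
Among Marino and Oyelaran, by roll number (higher first): Marino (877) before Oyelaran (181).
Takahashi, Quinn and Petrov all have date of appointment to the Order Oct 26, 2004, so the next rule applies.
Among Takahashi, Quinn and Petrov, by roll number (higher first): Takahashi (821) before Quinn (808) before Petrov (632).
Full order: Johansson, Achebe, Marino, Oyelaran, Takahashi, Quinn, Petrov, Harlow, Haddad.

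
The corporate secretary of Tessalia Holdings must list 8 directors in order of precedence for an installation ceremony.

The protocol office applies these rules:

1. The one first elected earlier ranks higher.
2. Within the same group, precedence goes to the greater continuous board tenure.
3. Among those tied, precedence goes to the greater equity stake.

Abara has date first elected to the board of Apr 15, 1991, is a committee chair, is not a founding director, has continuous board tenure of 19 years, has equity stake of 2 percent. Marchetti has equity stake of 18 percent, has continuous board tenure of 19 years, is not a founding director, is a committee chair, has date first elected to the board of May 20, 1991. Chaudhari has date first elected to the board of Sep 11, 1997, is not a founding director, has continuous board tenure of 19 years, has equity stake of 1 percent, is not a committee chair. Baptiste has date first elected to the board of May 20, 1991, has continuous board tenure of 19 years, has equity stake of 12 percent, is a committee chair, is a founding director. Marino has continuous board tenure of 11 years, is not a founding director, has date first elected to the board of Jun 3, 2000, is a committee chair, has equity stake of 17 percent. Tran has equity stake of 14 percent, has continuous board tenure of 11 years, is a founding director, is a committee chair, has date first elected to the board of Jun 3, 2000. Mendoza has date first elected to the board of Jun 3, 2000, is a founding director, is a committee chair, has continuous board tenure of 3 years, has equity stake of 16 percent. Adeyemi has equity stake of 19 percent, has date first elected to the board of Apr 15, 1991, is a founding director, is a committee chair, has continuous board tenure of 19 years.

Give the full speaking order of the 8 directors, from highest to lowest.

Adeyemi, Abara, Marchetti, Baptiste, Chaudhari, Marino, Tran, Mendoza

By date first elected to the board (earlier first): Adeyemi and Abara (both Apr 15, 1991); then Marchetti and Baptiste (both May 20, 1991); then Chaudhari (Sep 11, 1997); then Marino, Tran and Mendoza (each Jun 3, 2000).
Adeyemi and Abara both have continuous board tenure 19 years, so the next rule applies.
Among Adeyemi and Abara, by equity stake (higher first): Adeyemi (19 percent) before Abara (2 percent).
Marchetti and Baptiste both have continuous board tenure 19 years, so the next rule applies.
Among Marchetti and Baptiste, by equity stake (higher first): Marchetti (18 percent) before Baptiste (12 percent).
Among Marino, Tran and Mendoza, by continuous board tenure (higher first): Marino and Tran (11 years) before Mendoza (3 years).
Among Marino and Tran, by equity stake (higher first): Marino (17 percent) before Tran (14 percent).
Full order: Adeyemi, Abara, Marchetti, Baptiste, Chaudhari, Marino, Tran, Mendoza.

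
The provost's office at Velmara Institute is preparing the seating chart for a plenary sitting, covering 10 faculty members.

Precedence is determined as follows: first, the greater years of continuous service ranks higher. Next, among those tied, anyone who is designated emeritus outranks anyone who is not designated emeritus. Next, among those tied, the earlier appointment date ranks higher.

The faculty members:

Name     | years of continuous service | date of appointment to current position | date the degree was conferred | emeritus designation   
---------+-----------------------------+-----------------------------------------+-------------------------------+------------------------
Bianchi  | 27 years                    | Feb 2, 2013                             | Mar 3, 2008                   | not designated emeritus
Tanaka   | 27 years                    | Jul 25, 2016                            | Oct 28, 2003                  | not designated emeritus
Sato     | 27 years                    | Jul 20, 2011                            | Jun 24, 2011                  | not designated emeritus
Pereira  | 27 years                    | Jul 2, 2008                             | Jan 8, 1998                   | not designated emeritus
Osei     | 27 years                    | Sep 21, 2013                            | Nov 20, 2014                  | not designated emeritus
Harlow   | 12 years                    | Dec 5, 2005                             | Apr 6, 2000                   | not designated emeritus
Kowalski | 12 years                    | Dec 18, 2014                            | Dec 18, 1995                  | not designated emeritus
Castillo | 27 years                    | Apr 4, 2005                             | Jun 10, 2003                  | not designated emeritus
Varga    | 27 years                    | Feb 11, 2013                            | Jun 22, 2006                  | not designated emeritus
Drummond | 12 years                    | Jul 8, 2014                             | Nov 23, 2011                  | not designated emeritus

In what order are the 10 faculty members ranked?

By years of continuous service (higher first): Castillo, Pereira, Sato, Bianchi, Varga, Osei and Tanaka (each 27 years); then Harlow, Drummond and Kowalski (each 12 years).
Castillo, Pereira, Sato, Bianchi, Varga, Osei and Tanaka are each not designated emeritus, so the next rule applies.
Among Castillo, Pereira, Sato, Bianchi, Varga, Osei and Tanaka, by date of appointment to current position (earlier first): Castillo (Apr 4, 2005) before Pereira (Jul 2, 2008) before Sato (Jul 20, 2011) before Bianchi (Feb 2, 2013) before Varga (Feb 11, 2013) before Osei (Sep 21, 2013) before Tanaka (Jul 25, 2016).
Harlow, Drummond and Kowalski are each not designated emeritus, so the next rule applies.
Among Harlow, Drummond and Kowalski, by date of appointment to current position (earlier first): Harlow (Dec 5, 2005) before Drummond (Jul 8, 2014) before Kowalski (Dec 18, 2014).
Full order: Castillo, Pereira, Sato, Bianchi, Varga, Osei, Tanaka, Harlow, Drummond, Kowalski.

Castillo, Pereira, Sato, Bianchi, Varga, Osei, Tanaka, Harlow, Drummond, Kowalski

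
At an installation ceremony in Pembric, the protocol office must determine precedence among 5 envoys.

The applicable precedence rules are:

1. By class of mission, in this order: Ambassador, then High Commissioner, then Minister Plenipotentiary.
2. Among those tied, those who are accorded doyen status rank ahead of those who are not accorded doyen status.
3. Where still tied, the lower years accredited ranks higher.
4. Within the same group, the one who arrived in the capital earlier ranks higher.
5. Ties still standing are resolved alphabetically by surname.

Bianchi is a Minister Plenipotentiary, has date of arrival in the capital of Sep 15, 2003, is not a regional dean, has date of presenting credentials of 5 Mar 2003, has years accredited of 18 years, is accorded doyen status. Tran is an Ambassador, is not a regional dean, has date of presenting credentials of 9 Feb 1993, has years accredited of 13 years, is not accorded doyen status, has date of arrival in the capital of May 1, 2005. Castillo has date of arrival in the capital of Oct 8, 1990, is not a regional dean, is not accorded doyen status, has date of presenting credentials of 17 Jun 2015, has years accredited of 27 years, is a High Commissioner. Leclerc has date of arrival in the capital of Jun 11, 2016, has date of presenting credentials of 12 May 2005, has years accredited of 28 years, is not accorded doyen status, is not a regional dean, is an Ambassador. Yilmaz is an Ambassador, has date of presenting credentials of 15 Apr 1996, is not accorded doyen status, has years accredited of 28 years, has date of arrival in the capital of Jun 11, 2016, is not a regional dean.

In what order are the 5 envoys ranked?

Tran, Leclerc, Yilmaz, Castillo, Bianchi

By class of mission: Tran, Leclerc and Yilmaz (Ambassador); then Castillo (High Commissioner); then Bianchi (Minister Plenipotentiary).
Tran, Leclerc and Yilmaz are each not accorded doyen status, so the next rule applies.
Among Tran, Leclerc and Yilmaz, by years accredited (lower first): Tran (13 years) before Leclerc and Yilmaz (28 years).
Leclerc and Yilmaz both have date of arrival in the capital Jun 11, 2016, so the next rule applies.
Among Leclerc and Yilmaz, alphabetically by surname: Leclerc before Yilmaz.
Full order: Tran, Leclerc, Yilmaz, Castillo, Bianchi.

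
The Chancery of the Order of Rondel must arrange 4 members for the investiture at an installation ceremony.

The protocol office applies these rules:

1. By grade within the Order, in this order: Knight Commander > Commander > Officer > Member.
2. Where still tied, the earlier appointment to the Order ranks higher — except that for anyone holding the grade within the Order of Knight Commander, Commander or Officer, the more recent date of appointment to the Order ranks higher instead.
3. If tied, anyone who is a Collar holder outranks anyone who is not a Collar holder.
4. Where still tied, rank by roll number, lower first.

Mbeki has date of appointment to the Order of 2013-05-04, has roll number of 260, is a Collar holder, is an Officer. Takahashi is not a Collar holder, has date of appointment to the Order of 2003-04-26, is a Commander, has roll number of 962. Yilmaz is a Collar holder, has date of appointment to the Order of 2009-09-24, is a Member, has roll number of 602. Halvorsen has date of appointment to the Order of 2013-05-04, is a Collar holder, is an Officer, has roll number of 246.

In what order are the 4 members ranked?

Takahashi, Halvorsen, Mbeki, Yilmaz

By grade within the Order: Takahashi (Commander); then Halvorsen and Mbeki (Officer); then Yilmaz (Member).
Halvorsen and Mbeki both have date of appointment to the Order 2013-05-04, so the next rule applies.
Halvorsen and Mbeki are each a Collar holder, so the next rule applies.
Among Halvorsen and Mbeki, by roll number (lower first): Halvorsen (246) before Mbeki (260).
Full order: Takahashi, Halvorsen, Mbeki, Yilmaz.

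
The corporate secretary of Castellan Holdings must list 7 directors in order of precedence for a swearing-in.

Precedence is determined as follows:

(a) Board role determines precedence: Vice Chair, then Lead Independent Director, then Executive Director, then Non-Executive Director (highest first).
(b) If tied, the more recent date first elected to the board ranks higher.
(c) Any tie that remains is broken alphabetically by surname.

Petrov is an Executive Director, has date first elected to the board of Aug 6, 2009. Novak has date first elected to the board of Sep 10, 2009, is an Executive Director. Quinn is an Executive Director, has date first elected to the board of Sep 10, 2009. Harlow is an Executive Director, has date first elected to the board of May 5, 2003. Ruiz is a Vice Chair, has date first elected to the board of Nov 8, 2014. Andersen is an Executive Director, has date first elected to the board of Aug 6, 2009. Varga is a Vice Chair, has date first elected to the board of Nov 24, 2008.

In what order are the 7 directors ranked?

Ruiz, Varga, Novak, Quinn, Andersen, Petrov, Harlow

By board role: Ruiz and Varga (Vice Chair); then Novak, Quinn, Andersen, Petrov and Harlow (Executive Director).
Among Ruiz and Varga, by date first elected to the board (later first): Ruiz (Nov 8, 2014) before Varga (Nov 24, 2008).
Among Novak, Quinn, Andersen, Petrov and Harlow, by date first elected to the board (later first): Novak and Quinn (Sep 10, 2009) before Andersen and Petrov (Aug 6, 2009) before Harlow (May 5, 2003).
Among Novak and Quinn, alphabetically by surname: Novak before Quinn.
Among Andersen and Petrov, alphabetically by surname: Andersen before Petrov.
Full order: Ruiz, Varga, Novak, Quinn, Andersen, Petrov, Harlow.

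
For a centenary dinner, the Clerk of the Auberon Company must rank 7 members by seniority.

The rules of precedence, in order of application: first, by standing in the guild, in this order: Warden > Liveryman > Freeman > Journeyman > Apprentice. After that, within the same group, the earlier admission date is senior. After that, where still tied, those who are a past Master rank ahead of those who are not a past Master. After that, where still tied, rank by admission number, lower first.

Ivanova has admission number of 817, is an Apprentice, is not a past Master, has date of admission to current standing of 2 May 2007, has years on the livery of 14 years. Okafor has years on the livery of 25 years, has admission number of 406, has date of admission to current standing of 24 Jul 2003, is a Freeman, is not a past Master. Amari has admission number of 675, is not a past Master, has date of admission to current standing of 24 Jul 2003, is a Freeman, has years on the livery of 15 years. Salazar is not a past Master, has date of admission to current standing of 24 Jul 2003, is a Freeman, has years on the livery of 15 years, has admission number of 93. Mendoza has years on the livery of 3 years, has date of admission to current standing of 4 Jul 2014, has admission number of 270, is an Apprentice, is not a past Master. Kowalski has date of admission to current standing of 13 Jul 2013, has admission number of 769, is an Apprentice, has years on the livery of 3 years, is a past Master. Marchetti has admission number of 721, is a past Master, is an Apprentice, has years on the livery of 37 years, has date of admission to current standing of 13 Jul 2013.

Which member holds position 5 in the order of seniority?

By standing in the guild: Salazar, Okafor and Amari (Freeman); then Ivanova, Marchetti, Kowalski and Mendoza (Apprentice).
Salazar, Okafor and Amari all have date of admission to current standing 24 Jul 2003, so the next rule applies.
Salazar, Okafor and Amari are each not a past Master, so the next rule applies.
Among Salazar, Okafor and Amari, by admission number (lower first): Salazar (93) before Okafor (406) before Amari (675).
Among Ivanova, Marchetti, Kowalski and Mendoza, by date of admission to current standing (earlier first): Ivanova (2 May 2007) before Marchetti and Kowalski (13 Jul 2013) before Mendoza (4 Jul 2014).
Marchetti and Kowalski are each a past Master, so the next rule applies.
Among Marchetti and Kowalski, by admission number (lower first): Marchetti (721) before Kowalski (769).
Order: Salazar, Okafor, Amari, Ivanova, Marchetti, Kowalski, Mendoza.

Marchetti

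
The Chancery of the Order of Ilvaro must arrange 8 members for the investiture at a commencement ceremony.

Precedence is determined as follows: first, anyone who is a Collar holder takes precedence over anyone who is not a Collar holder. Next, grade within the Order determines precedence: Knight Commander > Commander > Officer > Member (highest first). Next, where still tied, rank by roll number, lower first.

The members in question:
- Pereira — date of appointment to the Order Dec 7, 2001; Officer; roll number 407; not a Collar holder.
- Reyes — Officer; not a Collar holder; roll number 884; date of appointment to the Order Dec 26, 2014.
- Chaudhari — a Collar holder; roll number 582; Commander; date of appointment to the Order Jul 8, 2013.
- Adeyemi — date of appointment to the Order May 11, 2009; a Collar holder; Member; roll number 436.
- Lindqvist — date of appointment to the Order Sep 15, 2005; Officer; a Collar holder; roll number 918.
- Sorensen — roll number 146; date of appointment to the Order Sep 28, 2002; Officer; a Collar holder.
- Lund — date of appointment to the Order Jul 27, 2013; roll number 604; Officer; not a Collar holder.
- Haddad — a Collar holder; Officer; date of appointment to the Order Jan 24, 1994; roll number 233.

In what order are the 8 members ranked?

By the first rule: Chaudhari, Sorensen, Haddad, Lindqvist and Adeyemi (each a Collar holder); then Pereira, Lund and Reyes (each not a Collar holder).
Among Chaudhari, Sorensen, Haddad, Lindqvist and Adeyemi, by grade within the Order: Chaudhari (Commander) before Sorensen, Haddad and Lindqvist (Officer) before Adeyemi (Member).
Among Sorensen, Haddad and Lindqvist, by roll number (lower first): Sorensen (146) before Haddad (233) before Lindqvist (918).
Pereira, Lund and Reyes are each Officer, so the next rule applies.
Among Pereira, Lund and Reyes, by roll number (lower first): Pereira (407) before Lund (604) before Reyes (884).
Full order: Chaudhari, Sorensen, Haddad, Lindqvist, Adeyemi, Pereira, Lund, Reyes.

Chaudhari, Sorensen, Haddad, Lindqvist, Adeyemi, Pereira, Lund, Reyes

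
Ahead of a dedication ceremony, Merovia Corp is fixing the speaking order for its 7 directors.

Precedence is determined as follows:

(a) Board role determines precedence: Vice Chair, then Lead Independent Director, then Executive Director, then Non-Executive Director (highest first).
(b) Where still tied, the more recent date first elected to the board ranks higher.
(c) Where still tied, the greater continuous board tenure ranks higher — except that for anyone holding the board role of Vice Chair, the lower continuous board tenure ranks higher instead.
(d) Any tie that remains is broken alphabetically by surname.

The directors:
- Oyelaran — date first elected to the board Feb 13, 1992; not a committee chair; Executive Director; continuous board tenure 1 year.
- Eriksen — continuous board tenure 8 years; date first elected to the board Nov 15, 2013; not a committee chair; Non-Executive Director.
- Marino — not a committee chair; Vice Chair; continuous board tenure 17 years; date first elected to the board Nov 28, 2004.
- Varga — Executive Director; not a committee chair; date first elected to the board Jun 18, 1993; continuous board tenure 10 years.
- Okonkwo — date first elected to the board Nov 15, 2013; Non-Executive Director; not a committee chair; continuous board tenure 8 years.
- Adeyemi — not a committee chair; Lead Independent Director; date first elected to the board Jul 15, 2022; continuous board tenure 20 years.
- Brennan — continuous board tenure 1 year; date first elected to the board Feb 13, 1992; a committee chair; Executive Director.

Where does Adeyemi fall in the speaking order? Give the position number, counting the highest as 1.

2

By board role: Marino (Vice Chair); then Adeyemi (Lead Independent Director); then Varga, Brennan and Oyelaran (Executive Director); then Eriksen and Okonkwo (Non-Executive Director).
Among Varga, Brennan and Oyelaran, by date first elected to the board (later first): Varga (Jun 18, 1993) before Brennan and Oyelaran (Feb 13, 1992).
Brennan and Oyelaran both have continuous board tenure 1 year, so the next rule applies.
Among Brennan and Oyelaran, alphabetically by surname: Brennan before Oyelaran.
Eriksen and Okonkwo both have date first elected to the board Nov 15, 2013, so the next rule applies.
Eriksen and Okonkwo both have continuous board tenure 8 years, so the next rule applies.
Among Eriksen and Okonkwo, alphabetically by surname: Eriksen before Okonkwo.
Order: Marino, Adeyemi, Varga, Brennan, Oyelaran, Eriksen, Okonkwo. So position 2.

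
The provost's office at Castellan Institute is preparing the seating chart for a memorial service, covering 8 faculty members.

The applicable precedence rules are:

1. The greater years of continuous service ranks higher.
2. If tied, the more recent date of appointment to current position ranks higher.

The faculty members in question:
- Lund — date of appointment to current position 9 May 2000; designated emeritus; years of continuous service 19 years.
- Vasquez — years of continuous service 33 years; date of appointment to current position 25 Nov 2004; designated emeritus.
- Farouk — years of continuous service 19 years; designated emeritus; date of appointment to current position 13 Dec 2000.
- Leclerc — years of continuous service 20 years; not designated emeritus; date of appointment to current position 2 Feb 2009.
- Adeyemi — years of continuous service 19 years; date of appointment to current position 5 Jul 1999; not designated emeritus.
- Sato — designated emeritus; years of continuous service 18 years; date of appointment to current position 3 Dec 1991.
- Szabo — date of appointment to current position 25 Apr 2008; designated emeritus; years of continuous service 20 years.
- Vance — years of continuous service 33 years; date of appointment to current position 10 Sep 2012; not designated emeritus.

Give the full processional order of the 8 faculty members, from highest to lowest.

By years of continuous service (higher first): Vance and Vasquez (both 33 years); then Leclerc and Szabo (both 20 years); then Farouk, Lund and Adeyemi (each 19 years); then Sato (18 years).
Among Vance and Vasquez, by date of appointment to current position (later first): Vance (10 Sep 2012) before Vasquez (25 Nov 2004).
Among Leclerc and Szabo, by date of appointment to current position (later first): Leclerc (2 Feb 2009) before Szabo (25 Apr 2008).
Among Farouk, Lund and Adeyemi, by date of appointment to current position (later first): Farouk (13 Dec 2000) before Lund (9 May 2000) before Adeyemi (5 Jul 1999).
Full order: Vance, Vasquez, Leclerc, Szabo, Farouk, Lund, Adeyemi, Sato.

Vance, Vasquez, Leclerc, Szabo, Farouk, Lund, Adeyemi, Sato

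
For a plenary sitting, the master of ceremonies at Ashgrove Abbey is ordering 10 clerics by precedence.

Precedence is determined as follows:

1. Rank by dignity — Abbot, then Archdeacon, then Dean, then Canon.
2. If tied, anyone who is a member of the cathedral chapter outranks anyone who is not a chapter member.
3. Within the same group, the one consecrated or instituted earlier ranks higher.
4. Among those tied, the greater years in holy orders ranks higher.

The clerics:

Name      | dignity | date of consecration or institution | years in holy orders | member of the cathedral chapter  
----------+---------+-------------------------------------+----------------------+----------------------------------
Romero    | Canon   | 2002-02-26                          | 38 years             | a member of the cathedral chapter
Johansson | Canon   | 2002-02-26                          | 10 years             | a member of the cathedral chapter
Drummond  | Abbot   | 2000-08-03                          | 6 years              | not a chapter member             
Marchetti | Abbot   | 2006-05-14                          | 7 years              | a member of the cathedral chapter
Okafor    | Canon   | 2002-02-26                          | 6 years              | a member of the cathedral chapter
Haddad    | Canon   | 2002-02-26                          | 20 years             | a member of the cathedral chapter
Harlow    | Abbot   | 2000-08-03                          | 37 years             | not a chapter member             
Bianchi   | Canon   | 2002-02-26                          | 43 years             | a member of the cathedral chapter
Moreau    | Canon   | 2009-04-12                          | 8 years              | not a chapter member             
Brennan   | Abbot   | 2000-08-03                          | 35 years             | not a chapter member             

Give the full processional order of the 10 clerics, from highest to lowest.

By dignity: Marchetti, Harlow, Brennan and Drummond (Abbot); then Bianchi, Romero, Haddad, Johansson, Okafor and Moreau (Canon).
Among Marchetti, Harlow, Brennan and Drummond, a member of the cathedral chapter before not a chapter member: Marchetti (a member of the cathedral chapter) before Harlow, Brennan and Drummond (not a chapter member).
Harlow, Brennan and Drummond all have date of consecration or institution 2000-08-03, so the next rule applies.
Among Harlow, Brennan and Drummond, by years in holy orders (higher first): Harlow (37 years) before Brennan (35 years) before Drummond (6 years).
Among Bianchi, Romero, Haddad, Johansson, Okafor and Moreau, a member of the cathedral chapter before not a chapter member: Bianchi, Romero, Haddad, Johansson and Okafor (a member of the cathedral chapter) before Moreau (not a chapter member).
Bianchi, Romero, Haddad, Johansson and Okafor all have date of consecration or institution 2002-02-26, so the next rule applies.
Among Bianchi, Romero, Haddad, Johansson and Okafor, by years in holy orders (higher first): Bianchi (43 years) before Romero (38 years) before Haddad (20 years) before Johansson (10 years) before Okafor (6 years).
Full order: Marchetti, Harlow, Brennan, Drummond, Bianchi, Romero, Haddad, Johansson, Okafor, Moreau.

Marchetti, Harlow, Brennan, Drummond, Bianchi, Romero, Haddad, Johansson, Okafor, Moreau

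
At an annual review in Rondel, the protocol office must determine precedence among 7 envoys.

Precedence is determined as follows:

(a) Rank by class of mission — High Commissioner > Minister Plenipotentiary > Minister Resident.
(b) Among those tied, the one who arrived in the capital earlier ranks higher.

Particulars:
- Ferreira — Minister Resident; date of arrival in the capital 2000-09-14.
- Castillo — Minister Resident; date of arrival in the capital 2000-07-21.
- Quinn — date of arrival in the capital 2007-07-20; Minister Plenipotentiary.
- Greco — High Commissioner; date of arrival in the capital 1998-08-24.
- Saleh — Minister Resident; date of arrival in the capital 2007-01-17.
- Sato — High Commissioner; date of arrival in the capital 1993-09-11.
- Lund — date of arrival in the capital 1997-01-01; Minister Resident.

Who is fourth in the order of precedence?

Lund

By class of mission: Sato and Greco (High Commissioner); then Quinn (Minister Plenipotentiary); then Lund, Castillo, Ferreira and Saleh (Minister Resident).
Among Sato and Greco, by date of arrival in the capital (earlier first): Sato (1993-09-11) before Greco (1998-08-24).
Among Lund, Castillo, Ferreira and Saleh, by date of arrival in the capital (earlier first): Lund (1997-01-01) before Castillo (2000-07-21) before Ferreira (2000-09-14) before Saleh (2007-01-17).
Order: Sato, Greco, Quinn, Lund, Castillo, Ferreira, Saleh.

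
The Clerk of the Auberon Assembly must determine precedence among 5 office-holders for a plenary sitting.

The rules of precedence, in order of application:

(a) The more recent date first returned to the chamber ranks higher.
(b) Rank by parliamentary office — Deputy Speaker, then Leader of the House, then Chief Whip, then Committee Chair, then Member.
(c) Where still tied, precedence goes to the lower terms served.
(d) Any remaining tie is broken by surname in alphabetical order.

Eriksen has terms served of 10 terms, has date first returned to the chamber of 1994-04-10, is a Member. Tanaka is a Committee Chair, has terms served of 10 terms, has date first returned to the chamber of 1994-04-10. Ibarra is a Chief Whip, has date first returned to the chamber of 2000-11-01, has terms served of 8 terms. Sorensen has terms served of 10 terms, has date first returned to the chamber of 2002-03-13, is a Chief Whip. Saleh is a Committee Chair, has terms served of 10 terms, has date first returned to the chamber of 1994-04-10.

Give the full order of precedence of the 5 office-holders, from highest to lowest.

Sorensen, Ibarra, Saleh, Tanaka, Eriksen

By date first returned to the chamber (later first): Sorensen (2002-03-13); then Ibarra (2000-11-01); then Saleh, Tanaka and Eriksen (each 1994-04-10).
Among Saleh, Tanaka and Eriksen, by parliamentary office: Saleh and Tanaka (Committee Chair) before Eriksen (Member).
Saleh and Tanaka both have terms served 10 terms, so the next rule applies.
Among Saleh and Tanaka, alphabetically by surname: Saleh before Tanaka.
Full order: Sorensen, Ibarra, Saleh, Tanaka, Eriksen.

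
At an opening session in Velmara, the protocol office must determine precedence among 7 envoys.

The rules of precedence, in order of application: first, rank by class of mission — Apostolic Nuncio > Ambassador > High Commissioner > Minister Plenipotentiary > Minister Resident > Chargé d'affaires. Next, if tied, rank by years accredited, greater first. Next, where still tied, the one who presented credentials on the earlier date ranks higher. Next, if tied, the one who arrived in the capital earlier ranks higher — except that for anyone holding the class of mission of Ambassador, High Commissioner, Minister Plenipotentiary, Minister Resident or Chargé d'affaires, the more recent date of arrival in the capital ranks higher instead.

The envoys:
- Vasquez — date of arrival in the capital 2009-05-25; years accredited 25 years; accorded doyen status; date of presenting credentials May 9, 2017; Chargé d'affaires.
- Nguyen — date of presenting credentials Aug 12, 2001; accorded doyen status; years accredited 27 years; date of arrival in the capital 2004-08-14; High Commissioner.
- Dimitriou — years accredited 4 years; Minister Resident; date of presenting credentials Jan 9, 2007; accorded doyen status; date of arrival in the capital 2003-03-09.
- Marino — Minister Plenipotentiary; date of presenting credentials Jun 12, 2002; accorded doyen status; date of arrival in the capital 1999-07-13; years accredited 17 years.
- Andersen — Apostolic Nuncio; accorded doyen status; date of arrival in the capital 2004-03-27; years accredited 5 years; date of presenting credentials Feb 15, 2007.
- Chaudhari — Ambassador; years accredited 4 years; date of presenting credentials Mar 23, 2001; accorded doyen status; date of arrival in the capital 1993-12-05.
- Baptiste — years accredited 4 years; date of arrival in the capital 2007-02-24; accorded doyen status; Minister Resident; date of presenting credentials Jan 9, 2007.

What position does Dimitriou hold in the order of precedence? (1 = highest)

6

By class of mission: Andersen (Apostolic Nuncio); then Chaudhari (Ambassador); then Nguyen (High Commissioner); then Marino (Minister Plenipotentiary); then Baptiste and Dimitriou (Minister Resident); then Vasquez (Chargé d'affaires).
Baptiste and Dimitriou both have years accredited 4 years, so the next rule applies.
Baptiste and Dimitriou both have date of presenting credentials Jan 9, 2007, so the next rule applies.
Among Baptiste and Dimitriou, by date of arrival in the capital (later first) (reversed rule for this group): Baptiste (2007-02-24) before Dimitriou (2003-03-09).
Order: Andersen, Chaudhari, Nguyen, Marino, Baptiste, Dimitriou, Vasquez. So position 6.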